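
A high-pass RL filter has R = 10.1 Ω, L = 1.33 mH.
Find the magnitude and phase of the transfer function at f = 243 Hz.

Step 1 — Angular frequency: ω = 2π·243 = 1527 rad/s.
Step 2 — Transfer function: H(jω) = jωL/(R + jωL).
Step 3 — Numerator jωL = j·2.031; denominator R + jωL = 10.1 + j2.031.
Step 4 — H = 0.03885 + j0.1932.
Step 5 — Magnitude: |H| = 0.1971 (-14.1 dB); phase: φ = 78.6°.

|H| = 0.1971 (-14.1 dB), φ = 78.6°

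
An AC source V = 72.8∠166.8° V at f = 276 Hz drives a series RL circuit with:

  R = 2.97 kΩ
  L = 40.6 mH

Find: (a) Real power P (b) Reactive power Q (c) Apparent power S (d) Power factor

Step 1 — Angular frequency: ω = 2π·f = 2π·276 = 1734 rad/s.
Step 2 — Component impedances:
  R: Z = R = 2970 Ω
  L: Z = jωL = j·1734·0.0406 = 0 + j70.41 Ω
Step 3 — Series combination: Z_total = R + L = 2970 + j70.41 Ω = 2971∠1.4° Ω.
Step 4 — Source phasor: V = 72.8∠166.8° V = -70.88 + j16.62 V.
Step 5 — Current: I = V / Z = -0.02372 + j0.00616 A = 0.0245∠165.4° A.
Step 6 — Complex power: S = V·I* = 1.783 + j0.04228 VA.
Step 7 — Real power: P = Re(S) = 1.783 W.
Step 8 — Reactive power: Q = Im(S) = 0.04228 VAR.
Step 9 — Apparent power: |S| = 1.784 VA.
Step 10 — Power factor: PF = P/|S| = 0.9997 (lagging).

(a) P = 1.783 W  (b) Q = 0.04228 VAR  (c) S = 1.784 VA  (d) PF = 0.9997 (lagging)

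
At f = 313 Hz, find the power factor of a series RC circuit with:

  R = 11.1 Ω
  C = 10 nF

Step 1 — Angular frequency: ω = 2π·f = 2π·313 = 1967 rad/s.
Step 2 — Component impedances:
  R: Z = R = 11.1 Ω
  C: Z = 1/(jωC) = -j/(ω·C) = 0 - j5.085e+04 Ω
Step 3 — Series combination: Z_total = R + C = 11.1 - j5.085e+04 Ω = 5.085e+04∠-90.0° Ω.
Step 4 — Power factor: PF = cos(φ) = Re(Z)/|Z| = 11.1/5.085e+04 = 0.0002183.
Step 5 — Type: Im(Z) = -5.085e+04 ⇒ leading (phase φ = -90.0°).

PF = 0.0002183 (leading, φ = -90.0°)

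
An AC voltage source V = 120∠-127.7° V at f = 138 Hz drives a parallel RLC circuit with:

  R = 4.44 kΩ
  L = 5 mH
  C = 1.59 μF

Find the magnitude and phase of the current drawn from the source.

Step 1 — Angular frequency: ω = 2π·f = 2π·138 = 867.1 rad/s.
Step 2 — Component impedances:
  R: Z = R = 4440 Ω
  L: Z = jωL = j·867.1·0.005 = 0 + j4.335 Ω
  C: Z = 1/(jωC) = -j/(ω·C) = 0 - j725.3 Ω
Step 3 — Parallel combination: 1/Z_total = 1/R + 1/L + 1/C; Z_total = 0.004284 + j4.361 Ω = 4.361∠89.9° Ω.
Step 4 — Source phasor: V = 120∠-127.7° V = -73.38 - j94.95 V.
Step 5 — Ohm's law: I = V / Z_total = (-73.38 - j94.95) / (0.004284 + j4.361) = -21.79 + j16.8 A.
Step 6 — Convert to polar: |I| = 27.51 A, ∠I = 142.4°.

I = 27.51∠142.4° A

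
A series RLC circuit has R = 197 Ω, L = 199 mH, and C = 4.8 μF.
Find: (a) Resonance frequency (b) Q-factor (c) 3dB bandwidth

Step 1 — Resonance: ω₀ = 1/√(LC) = 1/√(0.199·4.8e-06) = 1023 rad/s.
Step 2 — f₀ = ω₀/(2π) = 162.8 Hz.
Step 3 — Series Q: Q = ω₀L/R = 1023·0.199/197 = 1.034.
Step 4 — Bandwidth: Δω = ω₀/Q = 989.9 rad/s; BW = Δω/(2π) = 157.6 Hz.

(a) f₀ = 162.8 Hz  (b) Q = 1.034  (c) BW = 157.6 Hz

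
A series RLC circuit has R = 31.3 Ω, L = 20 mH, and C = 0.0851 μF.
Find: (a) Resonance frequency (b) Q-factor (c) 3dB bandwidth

Step 1 — Resonance: ω₀ = 1/√(LC) = 1/√(0.02·8.51e-08) = 2.424e+04 rad/s.
Step 2 — f₀ = ω₀/(2π) = 3858 Hz.
Step 3 — Series Q: Q = ω₀L/R = 2.424e+04·0.02/31.3 = 15.49.
Step 4 — Bandwidth: Δω = ω₀/Q = 1565 rad/s; BW = Δω/(2π) = 249.1 Hz.

(a) f₀ = 3858 Hz  (b) Q = 15.49  (c) BW = 249.1 Hz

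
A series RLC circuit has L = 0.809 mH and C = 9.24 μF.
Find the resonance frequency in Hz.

Step 1 — Resonance condition Im(Z)=0 gives ω₀ = 1/√(LC).
Step 2 — ω₀ = 1/√(0.000809·9.24e-06) = 1.157e+04 rad/s.
Step 3 — f₀ = ω₀/(2π) = 1841 Hz.

f₀ = 1841 Hz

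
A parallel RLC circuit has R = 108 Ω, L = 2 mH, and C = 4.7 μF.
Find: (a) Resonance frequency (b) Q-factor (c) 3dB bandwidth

Step 1 — Resonance: ω₀ = 1/√(LC) = 1/√(0.002·4.7e-06) = 1.031e+04 rad/s.
Step 2 — f₀ = ω₀/(2π) = 1642 Hz.
Step 3 — Parallel Q: Q = R/(ω₀L) = 108/(1.031e+04·0.002) = 5.235.
Step 4 — Bandwidth: Δω = ω₀/Q = 1970 rad/s; BW = Δω/(2π) = 313.5 Hz.

(a) f₀ = 1642 Hz  (b) Q = 5.235  (c) BW = 313.5 Hz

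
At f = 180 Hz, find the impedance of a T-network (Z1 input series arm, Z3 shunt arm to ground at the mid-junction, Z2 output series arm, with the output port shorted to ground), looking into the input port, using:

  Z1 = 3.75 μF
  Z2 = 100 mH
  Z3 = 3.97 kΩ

Step 1 — Angular frequency: ω = 2π·f = 2π·180 = 1131 rad/s.
Step 2 — Component impedances:
  Z1: Z = 1/(jωC) = -j/(ω·C) = 0 - j235.8 Ω
  Z2: Z = jωL = j·1131·0.1 = 0 + j113.1 Ω
  Z3: Z = R = 3970 Ω
Step 3 — With the output port shorted to ground, the output series arm Z2 runs from the junction to ground; the shunt arm Z3 also runs from the junction to ground. They appear in parallel: Z3 || Z2 = 3.219 + j113 Ω.
Step 4 — Series with input arm Z1: Z_in = Z1 + (Z3 || Z2) = 3.219 - j122.8 Ω = 122.8∠-88.5° Ω.

Z = 3.219 - j122.8 Ω = 122.8∠-88.5° Ω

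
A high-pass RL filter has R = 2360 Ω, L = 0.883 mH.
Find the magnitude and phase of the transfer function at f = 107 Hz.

Step 1 — Angular frequency: ω = 2π·107 = 672.3 rad/s.
Step 2 — Transfer function: H(jω) = jωL/(R + jωL).
Step 3 — Numerator jωL = j·0.5936; denominator R + jωL = 2360 + j0.5936.
Step 4 — H = 6.327e-08 + j0.0002515.
Step 5 — Magnitude: |H| = 0.0002515 (-72.0 dB); phase: φ = 90.0°.

|H| = 0.0002515 (-72.0 dB), φ = 90.0°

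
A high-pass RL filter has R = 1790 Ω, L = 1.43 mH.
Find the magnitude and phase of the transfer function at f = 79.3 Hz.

Step 1 — Angular frequency: ω = 2π·79.3 = 498.3 rad/s.
Step 2 — Transfer function: H(jω) = jωL/(R + jωL).
Step 3 — Numerator jωL = j·0.7125; denominator R + jωL = 1790 + j0.7125.
Step 4 — H = 1.584e-07 + j0.000398.
Step 5 — Magnitude: |H| = 0.000398 (-68.0 dB); phase: φ = 90.0°.

|H| = 0.000398 (-68.0 dB), φ = 90.0°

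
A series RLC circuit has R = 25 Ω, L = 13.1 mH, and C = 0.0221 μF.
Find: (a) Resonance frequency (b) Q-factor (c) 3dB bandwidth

Step 1 — Resonance: ω₀ = 1/√(LC) = 1/√(0.0131·2.21e-08) = 5.877e+04 rad/s.
Step 2 — f₀ = ω₀/(2π) = 9354 Hz.
Step 3 — Series Q: Q = ω₀L/R = 5.877e+04·0.0131/25 = 30.8.
Step 4 — Bandwidth: Δω = ω₀/Q = 1908 rad/s; BW = Δω/(2π) = 303.7 Hz.

(a) f₀ = 9354 Hz  (b) Q = 30.8  (c) BW = 303.7 Hz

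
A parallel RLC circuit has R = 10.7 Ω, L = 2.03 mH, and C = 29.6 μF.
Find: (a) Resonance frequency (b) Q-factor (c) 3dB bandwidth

Step 1 — Resonance: ω₀ = 1/√(LC) = 1/√(0.00203·2.96e-05) = 4079 rad/s.
Step 2 — f₀ = ω₀/(2π) = 649.3 Hz.
Step 3 — Parallel Q: Q = R/(ω₀L) = 10.7/(4079·0.00203) = 1.292.
Step 4 — Bandwidth: Δω = ω₀/Q = 3157 rad/s; BW = Δω/(2π) = 502.5 Hz.

(a) f₀ = 649.3 Hz  (b) Q = 1.292  (c) BW = 502.5 Hz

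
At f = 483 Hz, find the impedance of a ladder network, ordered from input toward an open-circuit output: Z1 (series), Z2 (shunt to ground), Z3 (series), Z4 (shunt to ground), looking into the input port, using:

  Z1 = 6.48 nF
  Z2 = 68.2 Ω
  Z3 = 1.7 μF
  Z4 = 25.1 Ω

Step 1 — Angular frequency: ω = 2π·f = 2π·483 = 3035 rad/s.
Step 2 — Component impedances:
  Z1: Z = 1/(jωC) = -j/(ω·C) = 0 - j5.085e+04 Ω
  Z2: Z = R = 68.2 Ω
  Z3: Z = 1/(jωC) = -j/(ω·C) = 0 - j193.8 Ω
  Z4: Z = R = 25.1 Ω
Step 3 — Ladder network (open output): work backward from the far end, alternating series and parallel combinations. Z_in = 58.82 - j5.087e+04 Ω = 5.087e+04∠-89.9° Ω.

Z = 58.82 - j5.087e+04 Ω = 5.087e+04∠-89.9° Ω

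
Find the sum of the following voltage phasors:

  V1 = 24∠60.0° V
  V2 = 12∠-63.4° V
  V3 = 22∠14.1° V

Step 1 — Convert each phasor to rectangular form:
  V1 = 24·(cos(60.0°) + j·sin(60.0°)) = 12 + j20.78 V
  V2 = 12·(cos(-63.4°) + j·sin(-63.4°)) = 5.373 - j10.73 V
  V3 = 22·(cos(14.1°) + j·sin(14.1°)) = 21.34 + j5.36 V
Step 2 — Sum components: V_total = 38.71 + j15.41 V.
Step 3 — Convert to polar: |V_total| = 41.67 V, ∠V_total = 21.7°.

V_total = 41.67∠21.7° V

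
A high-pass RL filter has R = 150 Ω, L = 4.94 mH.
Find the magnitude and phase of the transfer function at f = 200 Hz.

Step 1 — Angular frequency: ω = 2π·200 = 1257 rad/s.
Step 2 — Transfer function: H(jω) = jωL/(R + jωL).
Step 3 — Numerator jωL = j·6.208; denominator R + jωL = 150 + j6.208.
Step 4 — H = 0.00171 + j0.04131.
Step 5 — Magnitude: |H| = 0.04135 (-27.7 dB); phase: φ = 87.6°.

|H| = 0.04135 (-27.7 dB), φ = 87.6°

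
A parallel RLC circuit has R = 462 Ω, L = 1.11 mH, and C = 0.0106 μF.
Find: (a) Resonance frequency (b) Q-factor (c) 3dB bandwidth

Step 1 — Resonance: ω₀ = 1/√(LC) = 1/√(0.00111·1.06e-08) = 2.915e+05 rad/s.
Step 2 — f₀ = ω₀/(2π) = 4.64e+04 Hz.
Step 3 — Parallel Q: Q = R/(ω₀L) = 462/(2.915e+05·0.00111) = 1.428.
Step 4 — Bandwidth: Δω = ω₀/Q = 2.042e+05 rad/s; BW = Δω/(2π) = 3.25e+04 Hz.

(a) f₀ = 4.64e+04 Hz  (b) Q = 1.428  (c) BW = 3.25e+04 Hz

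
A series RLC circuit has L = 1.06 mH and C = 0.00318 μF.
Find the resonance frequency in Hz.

Step 1 — Resonance condition Im(Z)=0 gives ω₀ = 1/√(LC).
Step 2 — ω₀ = 1/√(0.00106·3.18e-09) = 5.447e+05 rad/s.
Step 3 — f₀ = ω₀/(2π) = 8.669e+04 Hz.

f₀ = 8.669e+04 Hz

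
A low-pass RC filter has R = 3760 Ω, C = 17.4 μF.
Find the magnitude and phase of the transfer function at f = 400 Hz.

Step 1 — Angular frequency: ω = 2π·400 = 2513 rad/s.
Step 2 — Transfer function: H(jω) = 1/(1 + jωRC).
Step 3 — Denominator: 1 + jωRC = 1 + j·2513·3760·1.74e-05 = 1 + j164.4.
Step 4 — H = 3.699e-05 - j0.006081.
Step 5 — Magnitude: |H| = 0.006082 (-44.3 dB); phase: φ = -89.7°.

|H| = 0.006082 (-44.3 dB), φ = -89.7°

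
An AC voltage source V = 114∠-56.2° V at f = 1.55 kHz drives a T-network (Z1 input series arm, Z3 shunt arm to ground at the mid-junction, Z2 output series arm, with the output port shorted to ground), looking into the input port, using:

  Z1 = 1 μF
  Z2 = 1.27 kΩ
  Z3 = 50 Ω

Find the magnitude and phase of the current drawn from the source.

Step 1 — Angular frequency: ω = 2π·f = 2π·1550 = 9739 rad/s.
Step 2 — Component impedances:
  Z1: Z = 1/(jωC) = -j/(ω·C) = 0 - j102.7 Ω
  Z2: Z = R = 1270 Ω
  Z3: Z = R = 50 Ω
Step 3 — With the output port shorted to ground, the output series arm Z2 runs from the junction to ground; the shunt arm Z3 also runs from the junction to ground. They appear in parallel: Z3 || Z2 = 48.11 Ω.
Step 4 — Series with input arm Z1: Z_in = Z1 + (Z3 || Z2) = 48.11 - j102.7 Ω = 113.4∠-64.9° Ω.
Step 5 — Source phasor: V = 114∠-56.2° V = 63.42 - j94.73 V.
Step 6 — Ohm's law: I = V / Z_total = (63.42 - j94.73) / (48.11 - j102.7) = 0.9938 + j0.152 A.
Step 7 — Convert to polar: |I| = 1.005 A, ∠I = 8.7°.

I = 1.005∠8.7° A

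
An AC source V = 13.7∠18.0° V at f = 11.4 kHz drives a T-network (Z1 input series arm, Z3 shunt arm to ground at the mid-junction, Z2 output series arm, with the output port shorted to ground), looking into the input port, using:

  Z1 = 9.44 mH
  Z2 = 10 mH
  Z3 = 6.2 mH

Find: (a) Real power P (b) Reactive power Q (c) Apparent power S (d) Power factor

Step 1 — Angular frequency: ω = 2π·f = 2π·1.14e+04 = 7.163e+04 rad/s.
Step 2 — Component impedances:
  Z1: Z = jωL = j·7.163e+04·0.00944 = 0 + j676.2 Ω
  Z2: Z = jωL = j·7.163e+04·0.01 = 0 + j716.3 Ω
  Z3: Z = jωL = j·7.163e+04·0.0062 = 0 + j444.1 Ω
Step 3 — With the output port shorted to ground, the output series arm Z2 runs from the junction to ground; the shunt arm Z3 also runs from the junction to ground. They appear in parallel: Z3 || Z2 = 0 + j274.1 Ω.
Step 4 — Series with input arm Z1: Z_in = Z1 + (Z3 || Z2) = 0 + j950.3 Ω = 950.3∠90.0° Ω.
Step 5 — Source phasor: V = 13.7∠18.0° V = 13.03 + j4.234 V.
Step 6 — Current: I = V / Z = 0.004455 - j0.01371 A = 0.01442∠-72.0° A.
Step 7 — Complex power: S = V·I* = 0 + j0.1975 VA.
Step 8 — Real power: P = Re(S) = 0 W.
Step 9 — Reactive power: Q = Im(S) = 0.1975 VAR.
Step 10 — Apparent power: |S| = 0.1975 VA.
Step 11 — Power factor: PF = P/|S| = 0 (lagging).

(a) P = 0 W  (b) Q = 0.1975 VAR  (c) S = 0.1975 VA  (d) PF = 0 (lagging)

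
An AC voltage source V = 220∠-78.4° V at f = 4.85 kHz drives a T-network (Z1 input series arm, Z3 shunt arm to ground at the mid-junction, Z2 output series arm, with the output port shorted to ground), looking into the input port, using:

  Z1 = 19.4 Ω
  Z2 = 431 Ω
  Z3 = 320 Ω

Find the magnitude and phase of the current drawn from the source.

Step 1 — Angular frequency: ω = 2π·f = 2π·4850 = 3.047e+04 rad/s.
Step 2 — Component impedances:
  Z1: Z = R = 19.4 Ω
  Z2: Z = R = 431 Ω
  Z3: Z = R = 320 Ω
Step 3 — With the output port shorted to ground, the output series arm Z2 runs from the junction to ground; the shunt arm Z3 also runs from the junction to ground. They appear in parallel: Z3 || Z2 = 183.6 Ω.
Step 4 — Series with input arm Z1: Z_in = Z1 + (Z3 || Z2) = 203 Ω = 203∠0.0° Ω.
Step 5 — Source phasor: V = 220∠-78.4° V = 44.24 - j215.5 V.
Step 6 — Ohm's law: I = V / Z_total = (44.24 - j215.5) / (203) = 0.2179 - j1.061 A.
Step 7 — Convert to polar: |I| = 1.083 A, ∠I = -78.4°.

I = 1.083∠-78.4° A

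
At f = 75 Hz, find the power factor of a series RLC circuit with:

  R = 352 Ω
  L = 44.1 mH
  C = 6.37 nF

Step 1 — Angular frequency: ω = 2π·f = 2π·75 = 471.2 rad/s.
Step 2 — Component impedances:
  R: Z = R = 352 Ω
  L: Z = jωL = j·471.2·0.0441 = 0 + j20.78 Ω
  C: Z = 1/(jωC) = -j/(ω·C) = 0 - j3.331e+05 Ω
Step 3 — Series combination: Z_total = R + L + C = 352 - j3.331e+05 Ω = 3.331e+05∠-89.9° Ω.
Step 4 — Power factor: PF = cos(φ) = Re(Z)/|Z| = 352/3.331e+05 = 0.001057.
Step 5 — Type: Im(Z) = -3.331e+05 ⇒ leading (phase φ = -89.9°).

PF = 0.001057 (leading, φ = -89.9°)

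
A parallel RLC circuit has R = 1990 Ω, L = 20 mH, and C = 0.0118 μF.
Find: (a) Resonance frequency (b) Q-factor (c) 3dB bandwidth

Step 1 — Resonance: ω₀ = 1/√(LC) = 1/√(0.02·1.18e-08) = 6.509e+04 rad/s.
Step 2 — f₀ = ω₀/(2π) = 1.036e+04 Hz.
Step 3 — Parallel Q: Q = R/(ω₀L) = 1990/(6.509e+04·0.02) = 1.529.
Step 4 — Bandwidth: Δω = ω₀/Q = 4.259e+04 rad/s; BW = Δω/(2π) = 6778 Hz.

(a) f₀ = 1.036e+04 Hz  (b) Q = 1.529  (c) BW = 6778 Hz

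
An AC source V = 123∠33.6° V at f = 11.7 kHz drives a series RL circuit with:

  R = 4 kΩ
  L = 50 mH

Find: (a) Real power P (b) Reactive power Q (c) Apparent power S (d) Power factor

Step 1 — Angular frequency: ω = 2π·f = 2π·1.17e+04 = 7.351e+04 rad/s.
Step 2 — Component impedances:
  R: Z = R = 4000 Ω
  L: Z = jωL = j·7.351e+04·0.05 = 0 + j3676 Ω
Step 3 — Series combination: Z_total = R + L = 4000 + j3676 Ω = 5432∠42.6° Ω.
Step 4 — Source phasor: V = 123∠33.6° V = 102.4 + j68.07 V.
Step 5 — Current: I = V / Z = 0.02236 - j0.003534 A = 0.02264∠-9.0° A.
Step 6 — Complex power: S = V·I* = 2.051 + j1.884 VA.
Step 7 — Real power: P = Re(S) = 2.051 W.
Step 8 — Reactive power: Q = Im(S) = 1.884 VAR.
Step 9 — Apparent power: |S| = 2.785 VA.
Step 10 — Power factor: PF = P/|S| = 0.7363 (lagging).

(a) P = 2.051 W  (b) Q = 1.884 VAR  (c) S = 2.785 VA  (d) PF = 0.7363 (lagging)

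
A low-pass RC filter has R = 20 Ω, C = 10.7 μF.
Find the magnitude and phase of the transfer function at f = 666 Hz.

Step 1 — Angular frequency: ω = 2π·666 = 4185 rad/s.
Step 2 — Transfer function: H(jω) = 1/(1 + jωRC).
Step 3 — Denominator: 1 + jωRC = 1 + j·4185·20·1.07e-05 = 1 + j0.8955.
Step 4 — H = 0.555 - j0.497.
Step 5 — Magnitude: |H| = 0.745 (-2.6 dB); phase: φ = -41.8°.

|H| = 0.745 (-2.6 dB), φ = -41.8°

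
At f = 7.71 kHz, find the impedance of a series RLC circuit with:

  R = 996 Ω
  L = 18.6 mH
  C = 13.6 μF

Step 1 — Angular frequency: ω = 2π·f = 2π·7710 = 4.844e+04 rad/s.
Step 2 — Component impedances:
  R: Z = R = 996 Ω
  L: Z = jωL = j·4.844e+04·0.0186 = 0 + j901 Ω
  C: Z = 1/(jωC) = -j/(ω·C) = 0 - j1.518 Ω
Step 3 — Series combination: Z_total = R + L + C = 996 + j899.5 Ω = 1342∠42.1° Ω.

Z = 996 + j899.5 Ω = 1342∠42.1° Ω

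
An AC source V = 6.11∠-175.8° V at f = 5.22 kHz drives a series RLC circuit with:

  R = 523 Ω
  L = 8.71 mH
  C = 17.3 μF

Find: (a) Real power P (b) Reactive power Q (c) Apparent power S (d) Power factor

Step 1 — Angular frequency: ω = 2π·f = 2π·5220 = 3.28e+04 rad/s.
Step 2 — Component impedances:
  R: Z = R = 523 Ω
  L: Z = jωL = j·3.28e+04·0.00871 = 0 + j285.7 Ω
  C: Z = 1/(jωC) = -j/(ω·C) = 0 - j1.762 Ω
Step 3 — Series combination: Z_total = R + L + C = 523 + j283.9 Ω = 595.1∠28.5° Ω.
Step 4 — Source phasor: V = 6.11∠-175.8° V = -6.094 - j0.4475 V.
Step 5 — Current: I = V / Z = -0.009358 + j0.004224 A = 0.01027∠155.7° A.
Step 6 — Complex power: S = V·I* = 0.05513 + j0.02993 VA.
Step 7 — Real power: P = Re(S) = 0.05513 W.
Step 8 — Reactive power: Q = Im(S) = 0.02993 VAR.
Step 9 — Apparent power: |S| = 0.06273 VA.
Step 10 — Power factor: PF = P/|S| = 0.8789 (lagging).

(a) P = 0.05513 W  (b) Q = 0.02993 VAR  (c) S = 0.06273 VA  (d) PF = 0.8789 (lagging)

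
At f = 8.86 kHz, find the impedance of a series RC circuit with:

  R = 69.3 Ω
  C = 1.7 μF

Step 1 — Angular frequency: ω = 2π·f = 2π·8860 = 5.567e+04 rad/s.
Step 2 — Component impedances:
  R: Z = R = 69.3 Ω
  C: Z = 1/(jωC) = -j/(ω·C) = 0 - j10.57 Ω
Step 3 — Series combination: Z_total = R + C = 69.3 - j10.57 Ω = 70.1∠-8.7° Ω.

Z = 69.3 - j10.57 Ω = 70.1∠-8.7° Ω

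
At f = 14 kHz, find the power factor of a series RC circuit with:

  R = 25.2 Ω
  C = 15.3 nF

Step 1 — Angular frequency: ω = 2π·f = 2π·1.4e+04 = 8.796e+04 rad/s.
Step 2 — Component impedances:
  R: Z = R = 25.2 Ω
  C: Z = 1/(jωC) = -j/(ω·C) = 0 - j743 Ω
Step 3 — Series combination: Z_total = R + C = 25.2 - j743 Ω = 743.4∠-88.1° Ω.
Step 4 — Power factor: PF = cos(φ) = Re(Z)/|Z| = 25.2/743.4 = 0.0339.
Step 5 — Type: Im(Z) = -743 ⇒ leading (phase φ = -88.1°).

PF = 0.0339 (leading, φ = -88.1°)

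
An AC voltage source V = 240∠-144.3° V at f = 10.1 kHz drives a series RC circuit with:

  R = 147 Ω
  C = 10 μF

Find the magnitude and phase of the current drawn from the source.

Step 1 — Angular frequency: ω = 2π·f = 2π·1.01e+04 = 6.346e+04 rad/s.
Step 2 — Component impedances:
  R: Z = R = 147 Ω
  C: Z = 1/(jωC) = -j/(ω·C) = 0 - j1.576 Ω
Step 3 — Series combination: Z_total = R + C = 147 - j1.576 Ω = 147∠-0.6° Ω.
Step 4 — Source phasor: V = 240∠-144.3° V = -194.9 - j140 V.
Step 5 — Ohm's law: I = V / Z_total = (-194.9 - j140) / (147 - j1.576) = -1.315 - j0.9668 A.
Step 6 — Convert to polar: |I| = 1.633 A, ∠I = -143.7°.

I = 1.633∠-143.7° A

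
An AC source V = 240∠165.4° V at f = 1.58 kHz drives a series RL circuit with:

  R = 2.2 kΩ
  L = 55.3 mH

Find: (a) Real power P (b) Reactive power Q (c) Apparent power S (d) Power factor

Step 1 — Angular frequency: ω = 2π·f = 2π·1580 = 9927 rad/s.
Step 2 — Component impedances:
  R: Z = R = 2200 Ω
  L: Z = jωL = j·9927·0.0553 = 0 + j549 Ω
Step 3 — Series combination: Z_total = R + L = 2200 + j549 Ω = 2267∠14.0° Ω.
Step 4 — Source phasor: V = 240∠165.4° V = -232.3 + j60.5 V.
Step 5 — Current: I = V / Z = -0.09292 + j0.05069 A = 0.1058∠151.4° A.
Step 6 — Complex power: S = V·I* = 24.65 + j6.15 VA.
Step 7 — Real power: P = Re(S) = 24.65 W.
Step 8 — Reactive power: Q = Im(S) = 6.15 VAR.
Step 9 — Apparent power: |S| = 25.4 VA.
Step 10 — Power factor: PF = P/|S| = 0.9702 (lagging).

(a) P = 24.65 W  (b) Q = 6.15 VAR  (c) S = 25.4 VA  (d) PF = 0.9702 (lagging)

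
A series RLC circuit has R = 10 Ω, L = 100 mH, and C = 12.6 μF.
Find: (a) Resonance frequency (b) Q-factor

Step 1 — Resonance condition Im(Z)=0 gives ω₀ = 1/√(LC).
Step 2 — ω₀ = 1/√(0.1·1.26e-05) = 890.9 rad/s.
Step 3 — f₀ = ω₀/(2π) = 141.8 Hz.
Step 4 — Series Q: Q = ω₀L/R = 890.9·0.1/10 = 8.909.

(a) f₀ = 141.8 Hz  (b) Q = 8.909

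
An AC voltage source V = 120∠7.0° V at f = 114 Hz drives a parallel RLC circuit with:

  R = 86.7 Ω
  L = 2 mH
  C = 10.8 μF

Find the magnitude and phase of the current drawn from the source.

Step 1 — Angular frequency: ω = 2π·f = 2π·114 = 716.3 rad/s.
Step 2 — Component impedances:
  R: Z = R = 86.7 Ω
  L: Z = jωL = j·716.3·0.002 = 0 + j1.433 Ω
  C: Z = 1/(jωC) = -j/(ω·C) = 0 - j129.3 Ω
Step 3 — Parallel combination: 1/Z_total = 1/R + 1/L + 1/C; Z_total = 0.0242 + j1.448 Ω = 1.448∠89.0° Ω.
Step 4 — Source phasor: V = 120∠7.0° V = 119.1 + j14.62 V.
Step 5 — Ohm's law: I = V / Z_total = (119.1 + j14.62) / (0.0242 + j1.448) = 11.47 - j82.05 A.
Step 6 — Convert to polar: |I| = 82.85 A, ∠I = -82.0°.

I = 82.85∠-82.0° A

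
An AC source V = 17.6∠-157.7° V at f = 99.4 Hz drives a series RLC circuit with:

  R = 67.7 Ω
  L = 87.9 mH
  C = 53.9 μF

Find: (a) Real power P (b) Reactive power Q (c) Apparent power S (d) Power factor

Step 1 — Angular frequency: ω = 2π·f = 2π·99.4 = 624.5 rad/s.
Step 2 — Component impedances:
  R: Z = R = 67.7 Ω
  L: Z = jωL = j·624.5·0.0879 = 0 + j54.9 Ω
  C: Z = 1/(jωC) = -j/(ω·C) = 0 - j29.71 Ω
Step 3 — Series combination: Z_total = R + L + C = 67.7 + j25.19 Ω = 72.24∠20.4° Ω.
Step 4 — Source phasor: V = 17.6∠-157.7° V = -16.28 - j6.678 V.
Step 5 — Current: I = V / Z = -0.2435 - j0.008033 A = 0.2436∠-178.1° A.
Step 6 — Complex power: S = V·I* = 4.019 + j1.496 VA.
Step 7 — Real power: P = Re(S) = 4.019 W.
Step 8 — Reactive power: Q = Im(S) = 1.496 VAR.
Step 9 — Apparent power: |S| = 4.288 VA.
Step 10 — Power factor: PF = P/|S| = 0.9372 (lagging).

(a) P = 4.019 W  (b) Q = 1.496 VAR  (c) S = 4.288 VA  (d) PF = 0.9372 (lagging)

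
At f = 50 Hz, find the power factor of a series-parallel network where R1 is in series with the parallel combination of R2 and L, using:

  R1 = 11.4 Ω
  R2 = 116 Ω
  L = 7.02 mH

Step 1 — Angular frequency: ω = 2π·f = 2π·50 = 314.2 rad/s.
Step 2 — Component impedances:
  R1: Z = R = 11.4 Ω
  R2: Z = R = 116 Ω
  L: Z = jωL = j·314.2·0.00702 = 0 + j2.205 Ω
Step 3 — Parallel branch: R2 || L = 1/(1/R2 + 1/L) = 0.04191 + j2.205 Ω.
Step 4 — Series with R1: Z_total = R1 + (R2 || L) = 11.44 + j2.205 Ω = 11.65∠10.9° Ω.
Step 5 — Power factor: PF = cos(φ) = Re(Z)/|Z| = 11.4419/11.6524 = 0.9819.
Step 6 — Type: Im(Z) = 2.205 ⇒ lagging (phase φ = 10.9°).

PF = 0.9819 (lagging, φ = 10.9°)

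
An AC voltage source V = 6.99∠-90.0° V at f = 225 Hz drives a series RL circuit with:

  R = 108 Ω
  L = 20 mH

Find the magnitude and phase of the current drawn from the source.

Step 1 — Angular frequency: ω = 2π·f = 2π·225 = 1414 rad/s.
Step 2 — Component impedances:
  R: Z = R = 108 Ω
  L: Z = jωL = j·1414·0.02 = 0 + j28.27 Ω
Step 3 — Series combination: Z_total = R + L = 108 + j28.27 Ω = 111.6∠14.7° Ω.
Step 4 — Source phasor: V = 6.99∠-90.0° V = 0 - j6.99 V.
Step 5 — Ohm's law: I = V / Z_total = (0 - j6.99) / (108 + j28.27) = -0.01586 - j0.06057 A.
Step 6 — Convert to polar: |I| = 0.06261 A, ∠I = -104.7°.

I = 0.06261∠-104.7° A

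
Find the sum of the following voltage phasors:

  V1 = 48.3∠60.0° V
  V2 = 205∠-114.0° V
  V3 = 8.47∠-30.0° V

Step 1 — Convert each phasor to rectangular form:
  V1 = 48.3·(cos(60.0°) + j·sin(60.0°)) = 24.15 + j41.83 V
  V2 = 205·(cos(-114.0°) + j·sin(-114.0°)) = -83.38 - j187.3 V
  V3 = 8.47·(cos(-30.0°) + j·sin(-30.0°)) = 7.335 - j4.235 V
Step 2 — Sum components: V_total = -51.9 - j149.7 V.
Step 3 — Convert to polar: |V_total| = 158.4 V, ∠V_total = -109.1°.

V_total = 158.4∠-109.1° V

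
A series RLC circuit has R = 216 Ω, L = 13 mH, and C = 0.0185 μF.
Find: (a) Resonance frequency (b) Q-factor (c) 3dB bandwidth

Step 1 — Resonance: ω₀ = 1/√(LC) = 1/√(0.013·1.85e-08) = 6.448e+04 rad/s.
Step 2 — f₀ = ω₀/(2π) = 1.026e+04 Hz.
Step 3 — Series Q: Q = ω₀L/R = 6.448e+04·0.013/216 = 3.881.
Step 4 — Bandwidth: Δω = ω₀/Q = 1.662e+04 rad/s; BW = Δω/(2π) = 2644 Hz.

(a) f₀ = 1.026e+04 Hz  (b) Q = 3.881  (c) BW = 2644 Hz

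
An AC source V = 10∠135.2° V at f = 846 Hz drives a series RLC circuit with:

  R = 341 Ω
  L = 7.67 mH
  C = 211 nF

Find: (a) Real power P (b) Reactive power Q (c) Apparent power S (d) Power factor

Step 1 — Angular frequency: ω = 2π·f = 2π·846 = 5316 rad/s.
Step 2 — Component impedances:
  R: Z = R = 341 Ω
  L: Z = jωL = j·5316·0.00767 = 0 + j40.77 Ω
  C: Z = 1/(jωC) = -j/(ω·C) = 0 - j891.6 Ω
Step 3 — Series combination: Z_total = R + L + C = 341 - j850.8 Ω = 916.6∠-68.2° Ω.
Step 4 — Source phasor: V = 10∠135.2° V = -7.096 + j7.046 V.
Step 5 — Current: I = V / Z = -0.01002 - j0.004326 A = 0.01091∠-156.6° A.
Step 6 — Complex power: S = V·I* = 0.04059 - j0.1013 VA.
Step 7 — Real power: P = Re(S) = 0.04059 W.
Step 8 — Reactive power: Q = Im(S) = -0.1013 VAR.
Step 9 — Apparent power: |S| = 0.1091 VA.
Step 10 — Power factor: PF = P/|S| = 0.372 (leading).

(a) P = 0.04059 W  (b) Q = -0.1013 VAR  (c) S = 0.1091 VA  (d) PF = 0.372 (leading)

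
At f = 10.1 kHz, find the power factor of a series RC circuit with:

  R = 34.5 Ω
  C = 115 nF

Step 1 — Angular frequency: ω = 2π·f = 2π·1.01e+04 = 6.346e+04 rad/s.
Step 2 — Component impedances:
  R: Z = R = 34.5 Ω
  C: Z = 1/(jωC) = -j/(ω·C) = 0 - j137 Ω
Step 3 — Series combination: Z_total = R + C = 34.5 - j137 Ω = 141.3∠-75.9° Ω.
Step 4 — Power factor: PF = cos(φ) = Re(Z)/|Z| = 34.5/141.3 = 0.2442.
Step 5 — Type: Im(Z) = -137 ⇒ leading (phase φ = -75.9°).

PF = 0.2442 (leading, φ = -75.9°)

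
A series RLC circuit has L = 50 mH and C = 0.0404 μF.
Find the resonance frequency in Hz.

Step 1 — Resonance condition Im(Z)=0 gives ω₀ = 1/√(LC).
Step 2 — ω₀ = 1/√(0.05·4.04e-08) = 2.225e+04 rad/s.
Step 3 — f₀ = ω₀/(2π) = 3541 Hz.

f₀ = 3541 Hz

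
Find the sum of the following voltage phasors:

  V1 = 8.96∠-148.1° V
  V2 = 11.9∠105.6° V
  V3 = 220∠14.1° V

Step 1 — Convert each phasor to rectangular form:
  V1 = 8.96·(cos(-148.1°) + j·sin(-148.1°)) = -7.607 - j4.735 V
  V2 = 11.9·(cos(105.6°) + j·sin(105.6°)) = -3.2 + j11.46 V
  V3 = 220·(cos(14.1°) + j·sin(14.1°)) = 213.4 + j53.6 V
Step 2 — Sum components: V_total = 202.6 + j60.32 V.
Step 3 — Convert to polar: |V_total| = 211.4 V, ∠V_total = 16.6°.

V_total = 211.4∠16.6° V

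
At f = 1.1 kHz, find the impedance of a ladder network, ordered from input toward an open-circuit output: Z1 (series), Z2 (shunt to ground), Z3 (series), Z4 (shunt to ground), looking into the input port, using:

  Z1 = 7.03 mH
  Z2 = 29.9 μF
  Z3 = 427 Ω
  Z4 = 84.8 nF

Step 1 — Angular frequency: ω = 2π·f = 2π·1100 = 6912 rad/s.
Step 2 — Component impedances:
  Z1: Z = jωL = j·6912·0.00703 = 0 + j48.59 Ω
  Z2: Z = 1/(jωC) = -j/(ω·C) = 0 - j4.839 Ω
  Z3: Z = R = 427 Ω
  Z4: Z = 1/(jωC) = -j/(ω·C) = 0 - j1706 Ω
Step 3 — Ladder network (open output): work backward from the far end, alternating series and parallel combinations. Z_in = 0.003215 + j43.76 Ω = 43.76∠90.0° Ω.

Z = 0.003215 + j43.76 Ω = 43.76∠90.0° Ω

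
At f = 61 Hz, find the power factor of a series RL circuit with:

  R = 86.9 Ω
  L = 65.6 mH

Step 1 — Angular frequency: ω = 2π·f = 2π·61 = 383.3 rad/s.
Step 2 — Component impedances:
  R: Z = R = 86.9 Ω
  L: Z = jωL = j·383.3·0.0656 = 0 + j25.14 Ω
Step 3 — Series combination: Z_total = R + L = 86.9 + j25.14 Ω = 90.46∠16.1° Ω.
Step 4 — Power factor: PF = cos(φ) = Re(Z)/|Z| = 86.9/90.46 = 0.9606.
Step 5 — Type: Im(Z) = 25.14 ⇒ lagging (phase φ = 16.1°).

PF = 0.9606 (lagging, φ = 16.1°)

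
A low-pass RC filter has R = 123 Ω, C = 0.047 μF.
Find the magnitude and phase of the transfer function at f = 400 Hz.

Step 1 — Angular frequency: ω = 2π·400 = 2513 rad/s.
Step 2 — Transfer function: H(jω) = 1/(1 + jωRC).
Step 3 — Denominator: 1 + jωRC = 1 + j·2513·123·4.7e-08 = 1 + j0.01453.
Step 4 — H = 0.9998 - j0.01453.
Step 5 — Magnitude: |H| = 0.9999 (-0.0 dB); phase: φ = -0.8°.

|H| = 0.9999 (-0.0 dB), φ = -0.8°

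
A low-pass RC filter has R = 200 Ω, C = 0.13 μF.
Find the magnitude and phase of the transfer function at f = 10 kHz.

Step 1 — Angular frequency: ω = 2π·1e+04 = 6.283e+04 rad/s.
Step 2 — Transfer function: H(jω) = 1/(1 + jωRC).
Step 3 — Denominator: 1 + jωRC = 1 + j·6.283e+04·200·1.3e-07 = 1 + j1.634.
Step 4 — H = 0.2726 - j0.4453.
Step 5 — Magnitude: |H| = 0.5221 (-5.6 dB); phase: φ = -58.5°.

|H| = 0.5221 (-5.6 dB), φ = -58.5°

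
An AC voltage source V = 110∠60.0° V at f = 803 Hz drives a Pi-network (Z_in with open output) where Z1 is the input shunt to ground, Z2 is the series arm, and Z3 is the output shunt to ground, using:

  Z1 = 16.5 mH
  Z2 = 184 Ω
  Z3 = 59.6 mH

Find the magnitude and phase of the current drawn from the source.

Step 1 — Angular frequency: ω = 2π·f = 2π·803 = 5045 rad/s.
Step 2 — Component impedances:
  Z1: Z = jωL = j·5045·0.0165 = 0 + j83.25 Ω
  Z2: Z = R = 184 Ω
  Z3: Z = jωL = j·5045·0.0596 = 0 + j300.7 Ω
Step 3 — With open output, the series arm Z2 and the output shunt Z3 appear in series to ground: Z2 + Z3 = 184 + j300.7 Ω.
Step 4 — Parallel with input shunt Z1: Z_in = Z1 || (Z2 + Z3) = 7.034 + j68.57 Ω = 68.93∠84.1° Ω.
Step 5 — Source phasor: V = 110∠60.0° V = 55 + j95.26 V.
Step 6 — Ohm's law: I = V / Z_total = (55 + j95.26) / (7.034 + j68.57) = 1.456 - j0.6527 A.
Step 7 — Convert to polar: |I| = 1.596 A, ∠I = -24.1°.

I = 1.596∠-24.1° A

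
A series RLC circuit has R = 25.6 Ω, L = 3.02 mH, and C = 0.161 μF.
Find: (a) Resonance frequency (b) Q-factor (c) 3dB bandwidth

Step 1 — Resonance: ω₀ = 1/√(LC) = 1/√(0.00302·1.61e-07) = 4.535e+04 rad/s.
Step 2 — f₀ = ω₀/(2π) = 7218 Hz.
Step 3 — Series Q: Q = ω₀L/R = 4.535e+04·0.00302/25.6 = 5.35.
Step 4 — Bandwidth: Δω = ω₀/Q = 8477 rad/s; BW = Δω/(2π) = 1349 Hz.

(a) f₀ = 7218 Hz  (b) Q = 5.35  (c) BW = 1349 Hz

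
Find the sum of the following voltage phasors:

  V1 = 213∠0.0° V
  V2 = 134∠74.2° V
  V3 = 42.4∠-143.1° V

Step 1 — Convert each phasor to rectangular form:
  V1 = 213·(cos(0.0°) + j·sin(0.0°)) = 213 V
  V2 = 134·(cos(74.2°) + j·sin(74.2°)) = 36.49 + j128.9 V
  V3 = 42.4·(cos(-143.1°) + j·sin(-143.1°)) = -33.91 - j25.46 V
Step 2 — Sum components: V_total = 215.6 + j103.5 V.
Step 3 — Convert to polar: |V_total| = 239.1 V, ∠V_total = 25.6°.

V_total = 239.1∠25.6° V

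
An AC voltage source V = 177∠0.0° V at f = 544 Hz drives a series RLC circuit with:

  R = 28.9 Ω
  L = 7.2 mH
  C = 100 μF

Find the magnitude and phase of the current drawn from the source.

Step 1 — Angular frequency: ω = 2π·f = 2π·544 = 3418 rad/s.
Step 2 — Component impedances:
  R: Z = R = 28.9 Ω
  L: Z = jωL = j·3418·0.0072 = 0 + j24.61 Ω
  C: Z = 1/(jωC) = -j/(ω·C) = 0 - j2.926 Ω
Step 3 — Series combination: Z_total = R + L + C = 28.9 + j21.68 Ω = 36.13∠36.9° Ω.
Step 4 — Source phasor: V = 177∠0.0° V = 177 V.
Step 5 — Ohm's law: I = V / Z_total = (177) / (28.9 + j21.68) = 3.919 - j2.94 A.
Step 6 — Convert to polar: |I| = 4.899 A, ∠I = -36.9°.

I = 4.899∠-36.9° A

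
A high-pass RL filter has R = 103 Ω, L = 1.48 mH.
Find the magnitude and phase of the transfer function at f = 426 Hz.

Step 1 — Angular frequency: ω = 2π·426 = 2677 rad/s.
Step 2 — Transfer function: H(jω) = jωL/(R + jωL).
Step 3 — Numerator jωL = j·3.961; denominator R + jωL = 103 + j3.961.
Step 4 — H = 0.001477 + j0.0384.
Step 5 — Magnitude: |H| = 0.03843 (-28.3 dB); phase: φ = 87.8°.

|H| = 0.03843 (-28.3 dB), φ = 87.8°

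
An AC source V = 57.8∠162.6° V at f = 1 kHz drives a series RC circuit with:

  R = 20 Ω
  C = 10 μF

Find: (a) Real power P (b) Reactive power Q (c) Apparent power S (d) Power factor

Step 1 — Angular frequency: ω = 2π·f = 2π·1000 = 6283 rad/s.
Step 2 — Component impedances:
  R: Z = R = 20 Ω
  C: Z = 1/(jωC) = -j/(ω·C) = 0 - j15.92 Ω
Step 3 — Series combination: Z_total = R + C = 20 - j15.92 Ω = 25.56∠-38.5° Ω.
Step 4 — Source phasor: V = 57.8∠162.6° V = -55.16 + j17.28 V.
Step 5 — Current: I = V / Z = -2.11 - j0.8145 A = 2.261∠-158.9° A.
Step 6 — Complex power: S = V·I* = 102.3 - j81.39 VA.
Step 7 — Real power: P = Re(S) = 102.3 W.
Step 8 — Reactive power: Q = Im(S) = -81.39 VAR.
Step 9 — Apparent power: |S| = 130.7 VA.
Step 10 — Power factor: PF = P/|S| = 0.7825 (leading).

(a) P = 102.3 W  (b) Q = -81.39 VAR  (c) S = 130.7 VA  (d) PF = 0.7825 (leading)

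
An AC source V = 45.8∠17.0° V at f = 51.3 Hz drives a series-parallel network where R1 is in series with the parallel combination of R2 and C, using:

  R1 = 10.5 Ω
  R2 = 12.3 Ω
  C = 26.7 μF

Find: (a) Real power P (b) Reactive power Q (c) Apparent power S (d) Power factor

Step 1 — Angular frequency: ω = 2π·f = 2π·51.3 = 322.3 rad/s.
Step 2 — Component impedances:
  R1: Z = R = 10.5 Ω
  R2: Z = R = 12.3 Ω
  C: Z = 1/(jωC) = -j/(ω·C) = 0 - j116.2 Ω
Step 3 — Parallel branch: R2 || C = 1/(1/R2 + 1/C) = 12.16 - j1.288 Ω.
Step 4 — Series with R1: Z_total = R1 + (R2 || C) = 22.66 - j1.288 Ω = 22.7∠-3.3° Ω.
Step 5 — Source phasor: V = 45.8∠17.0° V = 43.8 + j13.39 V.
Step 6 — Current: I = V / Z = 1.893 + j0.6984 A = 2.018∠20.3° A.
Step 7 — Complex power: S = V·I* = 92.26 - j5.241 VA.
Step 8 — Real power: P = Re(S) = 92.26 W.
Step 9 — Reactive power: Q = Im(S) = -5.241 VAR.
Step 10 — Apparent power: |S| = 92.41 VA.
Step 11 — Power factor: PF = P/|S| = 0.9984 (leading).

(a) P = 92.26 W  (b) Q = -5.241 VAR  (c) S = 92.41 VA  (d) PF = 0.9984 (leading)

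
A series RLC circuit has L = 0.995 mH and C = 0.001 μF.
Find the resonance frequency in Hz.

Step 1 — Resonance condition Im(Z)=0 gives ω₀ = 1/√(LC).
Step 2 — ω₀ = 1/√(0.000995·1e-09) = 1.003e+06 rad/s.
Step 3 — f₀ = ω₀/(2π) = 1.596e+05 Hz.

f₀ = 1.596e+05 Hz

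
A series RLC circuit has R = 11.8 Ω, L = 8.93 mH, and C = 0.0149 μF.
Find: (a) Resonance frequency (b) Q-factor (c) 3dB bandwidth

Step 1 — Resonance: ω₀ = 1/√(LC) = 1/√(0.00893·1.49e-08) = 8.669e+04 rad/s.
Step 2 — f₀ = ω₀/(2π) = 1.38e+04 Hz.
Step 3 — Series Q: Q = ω₀L/R = 8.669e+04·0.00893/11.8 = 65.61.
Step 4 — Bandwidth: Δω = ω₀/Q = 1321 rad/s; BW = Δω/(2π) = 210.3 Hz.

(a) f₀ = 1.38e+04 Hz  (b) Q = 65.61  (c) BW = 210.3 Hz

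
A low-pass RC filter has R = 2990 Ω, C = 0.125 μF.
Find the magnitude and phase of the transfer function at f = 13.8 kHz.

Step 1 — Angular frequency: ω = 2π·1.38e+04 = 8.671e+04 rad/s.
Step 2 — Transfer function: H(jω) = 1/(1 + jωRC).
Step 3 — Denominator: 1 + jωRC = 1 + j·8.671e+04·2990·1.25e-07 = 1 + j32.41.
Step 4 — H = 0.0009513 - j0.03083.
Step 5 — Magnitude: |H| = 0.03084 (-30.2 dB); phase: φ = -88.2°.

|H| = 0.03084 (-30.2 dB), φ = -88.2°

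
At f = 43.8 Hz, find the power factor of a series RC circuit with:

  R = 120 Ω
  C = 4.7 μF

Step 1 — Angular frequency: ω = 2π·f = 2π·43.8 = 275.2 rad/s.
Step 2 — Component impedances:
  R: Z = R = 120 Ω
  C: Z = 1/(jωC) = -j/(ω·C) = 0 - j773.1 Ω
Step 3 — Series combination: Z_total = R + C = 120 - j773.1 Ω = 782.4∠-81.2° Ω.
Step 4 — Power factor: PF = cos(φ) = Re(Z)/|Z| = 120/782.4 = 0.1534.
Step 5 — Type: Im(Z) = -773.1 ⇒ leading (phase φ = -81.2°).

PF = 0.1534 (leading, φ = -81.2°)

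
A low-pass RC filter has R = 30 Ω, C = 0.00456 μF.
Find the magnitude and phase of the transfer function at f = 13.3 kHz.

Step 1 — Angular frequency: ω = 2π·1.33e+04 = 8.357e+04 rad/s.
Step 2 — Transfer function: H(jω) = 1/(1 + jωRC).
Step 3 — Denominator: 1 + jωRC = 1 + j·8.357e+04·30·4.56e-09 = 1 + j0.01143.
Step 4 — H = 0.9999 - j0.01143.
Step 5 — Magnitude: |H| = 0.9999 (-0.0 dB); phase: φ = -0.7°.

|H| = 0.9999 (-0.0 dB), φ = -0.7°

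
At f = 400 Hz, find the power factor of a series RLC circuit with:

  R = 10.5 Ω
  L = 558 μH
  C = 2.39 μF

Step 1 — Angular frequency: ω = 2π·f = 2π·400 = 2513 rad/s.
Step 2 — Component impedances:
  R: Z = R = 10.5 Ω
  L: Z = jωL = j·2513·0.000558 = 0 + j1.402 Ω
  C: Z = 1/(jωC) = -j/(ω·C) = 0 - j166.5 Ω
Step 3 — Series combination: Z_total = R + L + C = 10.5 - j165.1 Ω = 165.4∠-86.4° Ω.
Step 4 — Power factor: PF = cos(φ) = Re(Z)/|Z| = 10.5/165.4 = 0.06348.
Step 5 — Type: Im(Z) = -165.1 ⇒ leading (phase φ = -86.4°).

PF = 0.06348 (leading, φ = -86.4°)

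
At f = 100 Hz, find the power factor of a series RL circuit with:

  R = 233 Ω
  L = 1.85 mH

Step 1 — Angular frequency: ω = 2π·f = 2π·100 = 628.3 rad/s.
Step 2 — Component impedances:
  R: Z = R = 233 Ω
  L: Z = jωL = j·628.3·0.00185 = 0 + j1.162 Ω
Step 3 — Series combination: Z_total = R + L = 233 + j1.162 Ω = 233∠0.3° Ω.
Step 4 — Power factor: PF = cos(φ) = Re(Z)/|Z| = 233/233 = 1.
Step 5 — Type: Im(Z) = 1.162 ⇒ lagging (phase φ = 0.3°).

PF = 1 (lagging, φ = 0.3°)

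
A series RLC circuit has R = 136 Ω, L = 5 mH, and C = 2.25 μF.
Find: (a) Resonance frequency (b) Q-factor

Step 1 — Resonance condition Im(Z)=0 gives ω₀ = 1/√(LC).
Step 2 — ω₀ = 1/√(0.005·2.25e-06) = 9428 rad/s.
Step 3 — f₀ = ω₀/(2π) = 1501 Hz.
Step 4 — Series Q: Q = ω₀L/R = 9428·0.005/136 = 0.3466.

(a) f₀ = 1501 Hz  (b) Q = 0.3466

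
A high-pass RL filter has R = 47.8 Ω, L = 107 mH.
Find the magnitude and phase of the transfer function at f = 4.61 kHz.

Step 1 — Angular frequency: ω = 2π·4610 = 2.897e+04 rad/s.
Step 2 — Transfer function: H(jω) = jωL/(R + jωL).
Step 3 — Numerator jωL = j·3099; denominator R + jωL = 47.8 + j3099.
Step 4 — H = 0.9998 + j0.01542.
Step 5 — Magnitude: |H| = 0.9999 (-0.0 dB); phase: φ = 0.9°.

|H| = 0.9999 (-0.0 dB), φ = 0.9°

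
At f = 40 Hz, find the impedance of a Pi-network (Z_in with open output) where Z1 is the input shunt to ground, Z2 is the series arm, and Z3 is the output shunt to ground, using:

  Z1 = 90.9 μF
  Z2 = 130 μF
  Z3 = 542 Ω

Step 1 — Angular frequency: ω = 2π·f = 2π·40 = 251.3 rad/s.
Step 2 — Component impedances:
  Z1: Z = 1/(jωC) = -j/(ω·C) = 0 - j43.77 Ω
  Z2: Z = 1/(jωC) = -j/(ω·C) = 0 - j30.61 Ω
  Z3: Z = R = 542 Ω
Step 3 — With open output, the series arm Z2 and the output shunt Z3 appear in series to ground: Z2 + Z3 = 542 - j30.61 Ω.
Step 4 — Parallel with input shunt Z1: Z_in = Z1 || (Z2 + Z3) = 3.47 - j43.3 Ω = 43.43∠-85.4° Ω.

Z = 3.47 - j43.3 Ω = 43.43∠-85.4° Ω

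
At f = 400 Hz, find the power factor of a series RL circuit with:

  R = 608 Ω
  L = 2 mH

Step 1 — Angular frequency: ω = 2π·f = 2π·400 = 2513 rad/s.
Step 2 — Component impedances:
  R: Z = R = 608 Ω
  L: Z = jωL = j·2513·0.002 = 0 + j5.027 Ω
Step 3 — Series combination: Z_total = R + L = 608 + j5.027 Ω = 608∠0.5° Ω.
Step 4 — Power factor: PF = cos(φ) = Re(Z)/|Z| = 608/608 = 1.
Step 5 — Type: Im(Z) = 5.027 ⇒ lagging (phase φ = 0.5°).

PF = 1 (lagging, φ = 0.5°)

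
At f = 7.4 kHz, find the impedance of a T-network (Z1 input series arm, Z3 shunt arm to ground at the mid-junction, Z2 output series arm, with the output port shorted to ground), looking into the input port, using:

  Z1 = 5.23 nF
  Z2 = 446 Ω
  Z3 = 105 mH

Step 1 — Angular frequency: ω = 2π·f = 2π·7400 = 4.65e+04 rad/s.
Step 2 — Component impedances:
  Z1: Z = 1/(jωC) = -j/(ω·C) = 0 - j4112 Ω
  Z2: Z = R = 446 Ω
  Z3: Z = jωL = j·4.65e+04·0.105 = 0 + j4882 Ω
Step 3 — With the output port shorted to ground, the output series arm Z2 runs from the junction to ground; the shunt arm Z3 also runs from the junction to ground. They appear in parallel: Z3 || Z2 = 442.3 + j40.41 Ω.
Step 4 — Series with input arm Z1: Z_in = Z1 + (Z3 || Z2) = 442.3 - j4072 Ω = 4096∠-83.8° Ω.

Z = 442.3 - j4072 Ω = 4096∠-83.8° Ω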